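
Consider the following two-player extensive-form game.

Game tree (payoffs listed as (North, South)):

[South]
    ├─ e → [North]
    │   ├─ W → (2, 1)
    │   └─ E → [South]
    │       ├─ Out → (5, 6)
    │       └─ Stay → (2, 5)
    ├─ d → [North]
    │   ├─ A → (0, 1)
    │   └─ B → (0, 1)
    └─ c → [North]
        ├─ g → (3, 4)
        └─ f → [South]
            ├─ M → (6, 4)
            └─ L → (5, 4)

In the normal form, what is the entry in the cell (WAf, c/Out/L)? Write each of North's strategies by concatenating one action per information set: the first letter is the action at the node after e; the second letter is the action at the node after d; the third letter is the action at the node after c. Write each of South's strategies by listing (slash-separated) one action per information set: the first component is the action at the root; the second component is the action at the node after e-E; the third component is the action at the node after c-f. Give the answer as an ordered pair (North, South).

Trace the play path from the root:
  South plays c
  North plays f at [c]
  South plays L at [c-f]
→ terminal payoff (5, 4).
(North's choice at the node after e is never reached on this path, so it doesn't affect the outcome.)

(5, 4)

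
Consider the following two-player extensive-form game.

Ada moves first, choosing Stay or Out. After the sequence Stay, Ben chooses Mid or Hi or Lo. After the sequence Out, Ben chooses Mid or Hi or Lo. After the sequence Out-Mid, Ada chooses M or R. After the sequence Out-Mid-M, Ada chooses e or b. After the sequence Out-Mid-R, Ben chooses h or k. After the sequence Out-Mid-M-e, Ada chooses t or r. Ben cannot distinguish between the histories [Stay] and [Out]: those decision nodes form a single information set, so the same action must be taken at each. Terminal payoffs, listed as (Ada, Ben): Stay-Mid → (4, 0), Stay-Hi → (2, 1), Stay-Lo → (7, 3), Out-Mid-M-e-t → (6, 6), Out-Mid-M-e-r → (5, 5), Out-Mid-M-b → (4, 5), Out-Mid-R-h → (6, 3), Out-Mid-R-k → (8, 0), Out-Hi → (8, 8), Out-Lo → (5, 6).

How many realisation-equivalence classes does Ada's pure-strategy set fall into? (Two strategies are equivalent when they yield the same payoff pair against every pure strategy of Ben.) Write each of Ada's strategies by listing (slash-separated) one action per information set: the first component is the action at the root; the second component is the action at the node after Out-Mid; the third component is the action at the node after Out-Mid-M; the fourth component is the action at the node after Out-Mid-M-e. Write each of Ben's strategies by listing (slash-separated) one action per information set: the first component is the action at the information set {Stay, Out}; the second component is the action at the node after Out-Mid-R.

5

Ada has 16 pure strategies: Stay/M/e/t, Stay/M/e/r, Stay/M/b/t, Stay/M/b/r, Stay/R/e/t, Stay/R/e/r, Stay/R/b/t, Stay/R/b/r, Out/M/e/t, Out/M/e/r, Out/M/b/t, Out/M/b/r, Out/R/e/t, Out/R/e/r, Out/R/b/t, Out/R/b/r. Columns: Mid/h, Mid/k, Hi/h, Hi/k, Lo/h, Lo/k.
{Stay/M/e/t, Stay/M/e/r, Stay/M/b/t, Stay/M/b/r, Stay/R/e/t, Stay/R/e/r, Stay/R/b/t, Stay/R/b/r} → row (4,0) (4,0) (2,1) (2,1) (7,3) (7,3)
{Out/M/e/t} → row (6,6) (6,6) (8,8) (8,8) (5,6) (5,6)
{Out/M/e/r} → row (5,5) (5,5) (8,8) (8,8) (5,6) (5,6)
{Out/M/b/t, Out/M/b/r} → row (4,5) (4,5) (8,8) (8,8) (5,6) (5,6)
{Out/R/e/t, Out/R/e/r, Out/R/b/t, Out/R/b/r} → row (6,3) (8,0) (8,8) (8,8) (5,6) (5,6)
That's 5 distinct rows out of 16 strategies.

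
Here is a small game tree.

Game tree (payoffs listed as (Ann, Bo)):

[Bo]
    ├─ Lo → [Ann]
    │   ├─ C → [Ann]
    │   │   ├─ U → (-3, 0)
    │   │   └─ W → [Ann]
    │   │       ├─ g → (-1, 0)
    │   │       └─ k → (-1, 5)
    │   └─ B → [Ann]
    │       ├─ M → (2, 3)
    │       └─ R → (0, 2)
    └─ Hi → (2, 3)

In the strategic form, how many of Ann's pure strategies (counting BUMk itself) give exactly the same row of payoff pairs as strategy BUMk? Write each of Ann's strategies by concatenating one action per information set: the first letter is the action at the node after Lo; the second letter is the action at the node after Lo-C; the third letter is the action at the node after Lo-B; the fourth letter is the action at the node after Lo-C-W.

4

Row for BUMk (columns Lo, Hi): (2,3) (2,3).
Under BUMk, Ann's choice at the node after Lo-C and at the node after Lo-C-W can never be reached regardless of what Bo does, so varying those choices leaves every outcome unchanged.
Holding the reachable choices fixed and varying the unreachable ones freely already gives 2 × 2 = 4 equivalent strategies.
No other strategy reproduces this row, so those 4 are the full class: BUMg, BUMk, BWMg, BWMk.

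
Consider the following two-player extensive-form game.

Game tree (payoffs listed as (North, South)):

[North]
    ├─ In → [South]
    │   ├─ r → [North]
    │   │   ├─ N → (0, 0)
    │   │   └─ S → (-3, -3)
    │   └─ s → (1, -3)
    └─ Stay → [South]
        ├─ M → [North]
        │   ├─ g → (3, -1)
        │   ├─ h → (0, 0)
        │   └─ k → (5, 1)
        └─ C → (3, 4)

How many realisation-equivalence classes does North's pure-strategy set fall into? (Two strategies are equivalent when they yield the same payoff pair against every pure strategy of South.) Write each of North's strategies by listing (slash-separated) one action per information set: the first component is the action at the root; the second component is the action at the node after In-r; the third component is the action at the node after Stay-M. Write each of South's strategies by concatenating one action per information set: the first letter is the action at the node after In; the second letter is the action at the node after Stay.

North has 12 pure strategies: In/N/g, In/N/h, In/N/k, In/S/g, In/S/h, In/S/k, Stay/N/g, Stay/N/h, Stay/N/k, Stay/S/g, Stay/S/h, Stay/S/k. Columns: rM, rC, sM, sC.
{In/N/g, In/N/h, In/N/k} → row (0,0) (0,0) (1,-3) (1,-3)
{In/S/g, In/S/h, In/S/k} → row (-3,-3) (-3,-3) (1,-3) (1,-3)
{Stay/N/g, Stay/S/g} → row (3,-1) (3,4) (3,-1) (3,4)
{Stay/N/h, Stay/S/h} → row (0,0) (3,4) (0,0) (3,4)
{Stay/N/k, Stay/S/k} → row (5,1) (3,4) (5,1) (3,4)
That's 5 distinct rows out of 12 strategies.

5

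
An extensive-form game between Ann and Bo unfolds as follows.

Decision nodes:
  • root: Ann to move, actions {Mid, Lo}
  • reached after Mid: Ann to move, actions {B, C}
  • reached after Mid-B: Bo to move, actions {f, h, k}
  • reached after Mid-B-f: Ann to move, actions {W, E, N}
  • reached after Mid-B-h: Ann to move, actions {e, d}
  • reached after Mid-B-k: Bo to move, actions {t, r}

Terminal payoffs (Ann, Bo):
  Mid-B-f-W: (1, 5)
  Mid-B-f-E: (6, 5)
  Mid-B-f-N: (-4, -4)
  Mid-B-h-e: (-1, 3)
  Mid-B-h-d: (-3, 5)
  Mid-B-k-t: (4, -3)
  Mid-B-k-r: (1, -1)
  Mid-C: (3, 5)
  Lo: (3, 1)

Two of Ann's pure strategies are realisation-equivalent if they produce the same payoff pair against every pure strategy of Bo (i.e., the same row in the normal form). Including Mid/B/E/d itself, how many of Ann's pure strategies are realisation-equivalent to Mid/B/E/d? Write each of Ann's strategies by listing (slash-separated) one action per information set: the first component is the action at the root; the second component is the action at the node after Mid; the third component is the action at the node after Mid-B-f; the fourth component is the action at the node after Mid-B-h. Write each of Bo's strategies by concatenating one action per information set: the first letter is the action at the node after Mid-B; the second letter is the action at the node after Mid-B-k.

1

Row for Mid/B/E/d (columns ft, fr, ht, hr, kt, kr): (6,5) (6,5) (-3,5) (-3,5) (4,-3) (1,-1).
Every one of Ann's information sets is on the play path for some reply by Bo when Ann follows Mid/B/E/d.
Changing the action at any of them therefore changes at least one column, so only Mid/B/E/d itself gives this row.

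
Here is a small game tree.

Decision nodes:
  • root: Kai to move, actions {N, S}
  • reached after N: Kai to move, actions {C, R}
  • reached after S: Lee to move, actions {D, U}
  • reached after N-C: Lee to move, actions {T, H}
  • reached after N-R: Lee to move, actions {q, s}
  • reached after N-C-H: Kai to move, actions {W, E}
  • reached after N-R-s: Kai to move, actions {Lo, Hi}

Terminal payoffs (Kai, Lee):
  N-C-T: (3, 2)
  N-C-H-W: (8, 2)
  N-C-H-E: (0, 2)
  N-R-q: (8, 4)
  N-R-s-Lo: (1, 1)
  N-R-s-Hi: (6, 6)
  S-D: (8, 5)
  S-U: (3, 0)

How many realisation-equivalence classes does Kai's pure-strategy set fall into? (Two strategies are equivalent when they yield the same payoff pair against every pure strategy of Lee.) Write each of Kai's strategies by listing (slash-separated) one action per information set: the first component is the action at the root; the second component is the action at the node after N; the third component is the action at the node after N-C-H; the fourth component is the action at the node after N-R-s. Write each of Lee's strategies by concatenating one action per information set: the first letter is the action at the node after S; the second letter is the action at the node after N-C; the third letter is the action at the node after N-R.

Kai has 16 pure strategies: N/C/W/Lo, N/C/W/Hi, N/C/E/Lo, N/C/E/Hi, N/R/W/Lo, N/R/W/Hi, N/R/E/Lo, N/R/E/Hi, S/C/W/Lo, S/C/W/Hi, S/C/E/Lo, S/C/E/Hi, S/R/W/Lo, S/R/W/Hi, S/R/E/Lo, S/R/E/Hi. Columns: DTq, DTs, DHq, DHs, UTq, UTs, UHq, UHs.
{N/C/W/Lo, N/C/W/Hi} → row (3,2) (3,2) (8,2) (8,2) (3,2) (3,2) (8,2) (8,2)
{N/C/E/Lo, N/C/E/Hi} → row (3,2) (3,2) (0,2) (0,2) (3,2) (3,2) (0,2) (0,2)
{N/R/W/Lo, N/R/E/Lo} → row (8,4) (1,1) (8,4) (1,1) (8,4) (1,1) (8,4) (1,1)
{N/R/W/Hi, N/R/E/Hi} → row (8,4) (6,6) (8,4) (6,6) (8,4) (6,6) (8,4) (6,6)
{S/C/W/Lo, S/C/W/Hi, S/C/E/Lo, S/C/E/Hi, S/R/W/Lo, S/R/W/Hi, S/R/E/Lo, S/R/E/Hi} → row (8,5) (8,5) (8,5) (8,5) (3,0) (3,0) (3,0) (3,0)
That's 5 distinct rows out of 16 strategies.

5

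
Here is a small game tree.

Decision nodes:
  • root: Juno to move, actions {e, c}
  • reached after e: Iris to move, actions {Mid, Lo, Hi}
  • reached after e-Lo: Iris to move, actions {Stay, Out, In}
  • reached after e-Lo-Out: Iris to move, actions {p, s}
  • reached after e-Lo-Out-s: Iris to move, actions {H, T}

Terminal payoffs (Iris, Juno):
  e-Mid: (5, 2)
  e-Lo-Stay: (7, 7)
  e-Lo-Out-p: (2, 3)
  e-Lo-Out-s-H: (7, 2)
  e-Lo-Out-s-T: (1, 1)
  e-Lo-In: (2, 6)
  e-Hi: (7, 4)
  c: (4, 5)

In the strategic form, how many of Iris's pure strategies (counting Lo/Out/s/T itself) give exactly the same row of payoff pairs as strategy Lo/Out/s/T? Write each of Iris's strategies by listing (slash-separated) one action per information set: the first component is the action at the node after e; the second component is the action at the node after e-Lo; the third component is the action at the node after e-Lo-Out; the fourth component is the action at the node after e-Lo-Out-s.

1

Row for Lo/Out/s/T (columns e, c): (1,1) (4,5).
Every one of Iris's information sets is on the play path for some reply by Juno when Iris follows Lo/Out/s/T.
Changing the action at any of them therefore changes at least one column, so only Lo/Out/s/T itself gives this row.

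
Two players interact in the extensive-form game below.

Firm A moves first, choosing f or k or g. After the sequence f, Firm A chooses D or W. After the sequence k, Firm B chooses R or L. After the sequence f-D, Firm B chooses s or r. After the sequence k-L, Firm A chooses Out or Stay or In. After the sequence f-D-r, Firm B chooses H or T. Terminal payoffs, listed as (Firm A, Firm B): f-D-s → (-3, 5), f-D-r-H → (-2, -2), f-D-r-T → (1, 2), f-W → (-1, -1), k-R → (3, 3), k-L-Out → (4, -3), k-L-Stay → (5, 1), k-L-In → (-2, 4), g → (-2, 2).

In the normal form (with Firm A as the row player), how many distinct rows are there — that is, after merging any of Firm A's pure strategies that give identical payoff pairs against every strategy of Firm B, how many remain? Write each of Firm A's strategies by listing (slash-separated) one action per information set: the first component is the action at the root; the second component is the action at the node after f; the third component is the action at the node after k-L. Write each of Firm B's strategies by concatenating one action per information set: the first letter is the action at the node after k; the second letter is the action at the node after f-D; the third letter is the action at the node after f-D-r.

6

Firm A has 18 pure strategies: f/D/Out, f/D/Stay, f/D/In, f/W/Out, f/W/Stay, f/W/In, k/D/Out, k/D/Stay, k/D/In, k/W/Out, k/W/Stay, k/W/In, g/D/Out, g/D/Stay, g/D/In, g/W/Out, g/W/Stay, g/W/In. Columns: RsH, RsT, RrH, RrT, LsH, LsT, LrH, LrT.
{f/D/Out, f/D/Stay, f/D/In} → row (-3,5) (-3,5) (-2,-2) (1,2) (-3,5) (-3,5) (-2,-2) (1,2)
{f/W/Out, f/W/Stay, f/W/In} → row (-1,-1) (-1,-1) (-1,-1) (-1,-1) (-1,-1) (-1,-1) (-1,-1) (-1,-1)
{k/D/Out, k/W/Out} → row (3,3) (3,3) (3,3) (3,3) (4,-3) (4,-3) (4,-3) (4,-3)
{k/D/Stay, k/W/Stay} → row (3,3) (3,3) (3,3) (3,3) (5,1) (5,1) (5,1) (5,1)
{k/D/In, k/W/In} → row (3,3) (3,3) (3,3) (3,3) (-2,4) (-2,4) (-2,4) (-2,4)
{g/D/Out, g/D/Stay, g/D/In, g/W/Out, g/W/Stay, g/W/In} → row (-2,2) (-2,2) (-2,2) (-2,2) (-2,2) (-2,2) (-2,2) (-2,2)
That's 6 distinct rows out of 18 strategies.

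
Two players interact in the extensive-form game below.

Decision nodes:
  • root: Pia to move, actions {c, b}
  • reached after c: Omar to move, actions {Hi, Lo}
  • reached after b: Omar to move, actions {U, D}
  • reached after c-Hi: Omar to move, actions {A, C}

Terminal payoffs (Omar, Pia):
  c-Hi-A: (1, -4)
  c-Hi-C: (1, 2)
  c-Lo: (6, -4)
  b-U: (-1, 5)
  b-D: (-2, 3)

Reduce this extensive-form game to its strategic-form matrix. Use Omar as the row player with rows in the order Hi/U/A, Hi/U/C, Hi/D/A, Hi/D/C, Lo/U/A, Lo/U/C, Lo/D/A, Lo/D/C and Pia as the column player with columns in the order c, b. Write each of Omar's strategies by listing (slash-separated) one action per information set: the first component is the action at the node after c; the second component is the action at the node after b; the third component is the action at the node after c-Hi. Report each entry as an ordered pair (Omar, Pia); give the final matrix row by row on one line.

Row Hi/U/A: c→(1,-4), b→(-1,5)
Row Hi/U/C: c→(1,2), b→(-1,5)
Row Hi/D/A: c→(1,-4), b→(-2,3)
Row Hi/D/C: c→(1,2), b→(-2,3)
Row Lo/U/A: c→(6,-4), b→(-1,5)
Row Lo/U/C: c→(6,-4), b→(-1,5)
Row Lo/D/A: c→(6,-4), b→(-2,3)
Row Lo/D/C: c→(6,-4), b→(-2,3)

Hi/U/A: (1,-4) (-1,5) | Hi/U/C: (1,2) (-1,5) | Hi/D/A: (1,-4) (-2,3) | Hi/D/C: (1,2) (-2,3) | Lo/U/A: (6,-4) (-1,5) | Lo/U/C: (6,-4) (-1,5) | Lo/D/A: (6,-4) (-2,3) | Lo/D/C: (6,-4) (-2,3)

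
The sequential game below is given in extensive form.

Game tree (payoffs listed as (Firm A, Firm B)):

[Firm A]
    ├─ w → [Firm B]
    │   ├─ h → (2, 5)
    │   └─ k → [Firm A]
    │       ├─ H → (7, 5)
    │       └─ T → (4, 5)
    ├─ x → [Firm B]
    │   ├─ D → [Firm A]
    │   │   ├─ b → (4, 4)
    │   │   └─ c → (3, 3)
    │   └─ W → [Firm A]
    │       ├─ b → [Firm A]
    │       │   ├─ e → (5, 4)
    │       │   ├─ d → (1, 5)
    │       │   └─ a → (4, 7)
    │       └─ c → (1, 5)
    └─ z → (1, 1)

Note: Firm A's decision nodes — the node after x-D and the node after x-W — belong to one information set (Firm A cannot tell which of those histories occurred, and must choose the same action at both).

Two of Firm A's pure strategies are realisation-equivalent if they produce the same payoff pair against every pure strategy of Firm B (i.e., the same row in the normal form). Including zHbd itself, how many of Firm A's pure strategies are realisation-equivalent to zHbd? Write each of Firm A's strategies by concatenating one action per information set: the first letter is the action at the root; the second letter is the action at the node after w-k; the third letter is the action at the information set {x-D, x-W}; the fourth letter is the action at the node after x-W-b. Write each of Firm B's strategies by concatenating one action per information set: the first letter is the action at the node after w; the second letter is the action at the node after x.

Row for zHbd (columns hD, hW, kD, kW): (1,1) (1,1) (1,1) (1,1).
Under zHbd, Firm A's choice at the node after w-k and at the information set {x-D, x-W} and at the node after x-W-b can never be reached regardless of what Firm B does, so varying those choices leaves every outcome unchanged.
Holding the reachable choices fixed and varying the unreachable ones freely already gives 2 × 2 × 3 = 12 equivalent strategies.
No other strategy reproduces this row, so those 12 are the full class: zHbe, zHbd, zHba, zHce, zHcd, zHca, zTbe, zTbd, zTba, zTce, zTcd, zTca.

12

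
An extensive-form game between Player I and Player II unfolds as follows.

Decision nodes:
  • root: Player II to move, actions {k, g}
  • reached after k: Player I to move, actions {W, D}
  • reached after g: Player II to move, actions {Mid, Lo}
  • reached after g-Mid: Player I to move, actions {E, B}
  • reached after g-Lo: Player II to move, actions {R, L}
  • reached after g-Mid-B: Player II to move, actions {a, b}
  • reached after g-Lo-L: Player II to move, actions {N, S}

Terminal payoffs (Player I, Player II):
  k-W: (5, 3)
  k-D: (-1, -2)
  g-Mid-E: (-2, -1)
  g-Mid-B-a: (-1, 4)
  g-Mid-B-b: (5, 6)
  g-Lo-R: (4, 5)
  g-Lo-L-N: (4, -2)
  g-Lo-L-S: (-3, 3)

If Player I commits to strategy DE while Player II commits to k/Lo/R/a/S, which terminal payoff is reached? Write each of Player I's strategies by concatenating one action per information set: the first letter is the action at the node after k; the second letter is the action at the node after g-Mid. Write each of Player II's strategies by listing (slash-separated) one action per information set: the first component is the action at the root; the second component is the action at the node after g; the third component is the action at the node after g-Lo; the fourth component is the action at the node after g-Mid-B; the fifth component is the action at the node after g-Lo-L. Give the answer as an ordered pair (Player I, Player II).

Trace the play path from the root:
  Player II plays k
  Player I plays D at [k]
→ terminal payoff (-1, -2).
(Player I's choice at the node after g-Mid is never reached on this path, so it doesn't affect the outcome.)

(-1, -2)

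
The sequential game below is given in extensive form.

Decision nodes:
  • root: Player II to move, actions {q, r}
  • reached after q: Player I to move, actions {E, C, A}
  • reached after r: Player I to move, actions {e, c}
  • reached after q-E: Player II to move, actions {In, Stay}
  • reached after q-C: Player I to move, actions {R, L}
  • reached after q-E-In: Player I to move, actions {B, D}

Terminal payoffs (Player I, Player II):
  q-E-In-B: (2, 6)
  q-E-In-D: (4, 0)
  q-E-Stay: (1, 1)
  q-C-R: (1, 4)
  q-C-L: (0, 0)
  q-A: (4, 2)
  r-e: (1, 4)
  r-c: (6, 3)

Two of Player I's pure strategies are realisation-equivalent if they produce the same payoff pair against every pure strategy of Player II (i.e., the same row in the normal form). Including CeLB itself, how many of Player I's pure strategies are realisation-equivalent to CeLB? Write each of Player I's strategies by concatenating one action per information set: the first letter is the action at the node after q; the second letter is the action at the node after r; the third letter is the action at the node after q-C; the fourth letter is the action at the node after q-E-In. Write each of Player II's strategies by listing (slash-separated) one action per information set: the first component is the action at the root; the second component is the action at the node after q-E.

Row for CeLB (columns q/In, q/Stay, r/In, r/Stay): (0,0) (0,0) (1,4) (1,4).
Under CeLB, Player I's choice at the node after q-E-In can never be reached regardless of what Player II does, so varying those choices leaves every outcome unchanged.
Holding the reachable choices fixed and varying the unreachable one freely already gives 2 equivalent strategies.
No other strategy reproduces this row, so those 2 are the full class: CeLB, CeLD.

2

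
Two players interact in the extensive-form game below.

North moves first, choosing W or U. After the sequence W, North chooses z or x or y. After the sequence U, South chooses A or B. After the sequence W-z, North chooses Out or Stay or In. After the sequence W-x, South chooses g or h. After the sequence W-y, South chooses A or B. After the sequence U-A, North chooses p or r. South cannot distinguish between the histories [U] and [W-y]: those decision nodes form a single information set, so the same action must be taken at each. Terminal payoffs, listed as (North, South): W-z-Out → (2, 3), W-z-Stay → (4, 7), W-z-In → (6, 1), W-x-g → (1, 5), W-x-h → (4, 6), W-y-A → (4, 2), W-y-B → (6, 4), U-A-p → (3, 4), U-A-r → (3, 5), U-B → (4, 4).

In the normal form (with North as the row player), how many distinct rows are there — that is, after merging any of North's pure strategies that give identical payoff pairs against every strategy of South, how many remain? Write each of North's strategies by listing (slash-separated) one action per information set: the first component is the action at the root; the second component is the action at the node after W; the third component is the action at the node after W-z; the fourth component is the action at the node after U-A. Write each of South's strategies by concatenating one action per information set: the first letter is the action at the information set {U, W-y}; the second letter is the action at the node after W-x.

7

North has 36 pure strategies: W/z/Out/p, W/z/Out/r, W/z/Stay/p, W/z/Stay/r, W/z/In/p, W/z/In/r, W/x/Out/p, W/x/Out/r, W/x/Stay/p, W/x/Stay/r, W/x/In/p, W/x/In/r, W/y/Out/p, W/y/Out/r, W/y/Stay/p, W/y/Stay/r, W/y/In/p, W/y/In/r, U/z/Out/p, U/z/Out/r, U/z/Stay/p, U/z/Stay/r, U/z/In/p, U/z/In/r, U/x/Out/p, U/x/Out/r, U/x/Stay/p, U/x/Stay/r, U/x/In/p, U/x/In/r, U/y/Out/p, U/y/Out/r, U/y/Stay/p, U/y/Stay/r, U/y/In/p, U/y/In/r. Columns: Ag, Ah, Bg, Bh.
{W/z/Out/p, W/z/Out/r} → row (2,3) (2,3) (2,3) (2,3)
{W/z/Stay/p, W/z/Stay/r} → row (4,7) (4,7) (4,7) (4,7)
{W/z/In/p, W/z/In/r} → row (6,1) (6,1) (6,1) (6,1)
{W/x/Out/p, W/x/Out/r, W/x/Stay/p, W/x/Stay/r, W/x/In/p, W/x/In/r} → row (1,5) (4,6) (1,5) (4,6)
{W/y/Out/p, W/y/Out/r, W/y/Stay/p, W/y/Stay/r, W/y/In/p, W/y/In/r} → row (4,2) (4,2) (6,4) (6,4)
{U/z/Out/p, U/z/Stay/p, U/z/In/p, U/x/Out/p, U/x/Stay/p, U/x/In/p, U/y/Out/p, U/y/Stay/p, U/y/In/p} → row (3,4) (3,4) (4,4) (4,4)
{U/z/Out/r, U/z/Stay/r, U/z/In/r, U/x/Out/r, U/x/Stay/r, U/x/In/r, U/y/Out/r, U/y/Stay/r, U/y/In/r} → row (3,5) (3,5) (4,4) (4,4)
That's 7 distinct rows out of 36 strategies.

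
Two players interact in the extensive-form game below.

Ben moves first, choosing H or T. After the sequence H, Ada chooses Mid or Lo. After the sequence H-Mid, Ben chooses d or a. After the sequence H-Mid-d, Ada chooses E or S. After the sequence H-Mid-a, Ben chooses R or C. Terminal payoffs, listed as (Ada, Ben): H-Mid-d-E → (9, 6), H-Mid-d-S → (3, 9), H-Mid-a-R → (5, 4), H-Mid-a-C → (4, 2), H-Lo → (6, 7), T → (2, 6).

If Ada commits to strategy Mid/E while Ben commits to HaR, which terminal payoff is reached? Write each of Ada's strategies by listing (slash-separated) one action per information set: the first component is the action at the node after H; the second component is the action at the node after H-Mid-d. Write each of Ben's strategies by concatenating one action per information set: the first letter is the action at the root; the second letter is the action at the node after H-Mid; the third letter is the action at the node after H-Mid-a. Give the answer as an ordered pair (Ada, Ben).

Trace the play path from the root:
  Ben plays H
  Ada plays Mid at [H]
  Ben plays a at [H-Mid]
  Ben plays R at [H-Mid-a]
→ terminal payoff (5, 4).
(Ada's choice at the node after H-Mid-d is never reached on this path, so it doesn't affect the outcome.)

(5, 4)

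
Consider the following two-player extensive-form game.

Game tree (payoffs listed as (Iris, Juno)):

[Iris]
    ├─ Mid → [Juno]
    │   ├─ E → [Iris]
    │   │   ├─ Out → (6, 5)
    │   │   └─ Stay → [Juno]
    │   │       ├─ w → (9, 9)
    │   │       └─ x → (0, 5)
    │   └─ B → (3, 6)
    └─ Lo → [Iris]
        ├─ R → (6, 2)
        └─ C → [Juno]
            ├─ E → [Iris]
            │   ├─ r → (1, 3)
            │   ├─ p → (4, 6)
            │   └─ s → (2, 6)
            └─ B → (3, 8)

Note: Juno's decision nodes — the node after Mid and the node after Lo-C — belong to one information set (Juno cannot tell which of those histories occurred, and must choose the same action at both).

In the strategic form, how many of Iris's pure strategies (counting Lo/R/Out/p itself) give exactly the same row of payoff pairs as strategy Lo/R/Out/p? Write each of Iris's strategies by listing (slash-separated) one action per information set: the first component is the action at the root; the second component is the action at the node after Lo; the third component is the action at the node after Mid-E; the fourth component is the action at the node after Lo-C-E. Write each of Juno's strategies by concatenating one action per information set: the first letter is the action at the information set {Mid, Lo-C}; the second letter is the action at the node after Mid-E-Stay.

Row for Lo/R/Out/p (columns Ew, Ex, Bw, Bx): (6,2) (6,2) (6,2) (6,2).
Under Lo/R/Out/p, Iris's choice at the node after Mid-E and at the node after Lo-C-E can never be reached regardless of what Juno does, so varying those choices leaves every outcome unchanged.
Holding the reachable choices fixed and varying the unreachable ones freely already gives 2 × 3 = 6 equivalent strategies.
No other strategy reproduces this row, so those 6 are the full class: Lo/R/Out/r, Lo/R/Out/p, Lo/R/Out/s, Lo/R/Stay/r, Lo/R/Stay/p, Lo/R/Stay/s.

6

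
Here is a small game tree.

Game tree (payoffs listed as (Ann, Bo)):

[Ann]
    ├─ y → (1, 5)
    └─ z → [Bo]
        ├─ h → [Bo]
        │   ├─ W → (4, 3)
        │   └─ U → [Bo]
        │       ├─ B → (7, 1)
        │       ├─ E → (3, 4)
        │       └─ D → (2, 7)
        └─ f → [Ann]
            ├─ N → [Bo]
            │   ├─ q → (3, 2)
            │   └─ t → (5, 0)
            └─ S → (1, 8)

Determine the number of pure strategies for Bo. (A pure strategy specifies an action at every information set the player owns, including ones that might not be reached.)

Bo owns the node after z with actions {h, f} — two choices.
Bo owns the node after z-h with actions {W, U} — two choices.
Bo owns the node after z-h-U with actions {B, E, D} — three choices.
Bo owns the node after z-f-N with actions {q, t} — two choices.
A pure strategy fixes one action at each information set independently, so the count is the product 2 × 2 × 3 × 2 = 24.
(For reference, Ann has 4 pure strategies, giving a 24×4 normal-form matrix.)

24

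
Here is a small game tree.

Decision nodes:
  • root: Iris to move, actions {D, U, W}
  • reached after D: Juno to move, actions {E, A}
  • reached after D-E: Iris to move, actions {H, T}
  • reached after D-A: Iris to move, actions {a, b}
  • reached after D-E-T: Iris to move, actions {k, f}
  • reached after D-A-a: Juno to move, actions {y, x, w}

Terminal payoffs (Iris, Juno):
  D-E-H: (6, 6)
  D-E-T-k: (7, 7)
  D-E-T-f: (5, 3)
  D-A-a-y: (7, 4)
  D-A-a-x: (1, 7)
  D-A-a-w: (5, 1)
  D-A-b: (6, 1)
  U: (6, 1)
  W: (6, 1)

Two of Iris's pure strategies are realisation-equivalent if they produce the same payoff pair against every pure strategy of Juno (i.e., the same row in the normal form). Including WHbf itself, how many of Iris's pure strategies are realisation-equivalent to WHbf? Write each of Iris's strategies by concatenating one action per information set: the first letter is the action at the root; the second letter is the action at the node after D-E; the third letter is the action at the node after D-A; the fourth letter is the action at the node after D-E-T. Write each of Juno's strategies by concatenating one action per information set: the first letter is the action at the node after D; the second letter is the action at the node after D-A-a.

Row for WHbf (columns Ey, Ex, Ew, Ay, Ax, Aw): (6,1) (6,1) (6,1) (6,1) (6,1) (6,1).
Under WHbf, Iris's choice at the node after D-E and at the node after D-A and at the node after D-E-T can never be reached regardless of what Juno does, so varying those choices leaves every outcome unchanged.
Holding the reachable choices fixed and varying the unreachable ones freely already gives 2 × 2 × 2 = 8 equivalent strategies.
Checking the remaining rows, UHak, UHaf, UHbk, UHbf, UTak, UTaf, UTbk, UTbf also happen to give the same payoffs in every column, bringing the total to 16: UHak, UHaf, UHbk, UHbf, UTak, UTaf, UTbk, UTbf, WHak, WHaf, WHbk, WHbf, WTak, WTaf, WTbk, WTbf.

16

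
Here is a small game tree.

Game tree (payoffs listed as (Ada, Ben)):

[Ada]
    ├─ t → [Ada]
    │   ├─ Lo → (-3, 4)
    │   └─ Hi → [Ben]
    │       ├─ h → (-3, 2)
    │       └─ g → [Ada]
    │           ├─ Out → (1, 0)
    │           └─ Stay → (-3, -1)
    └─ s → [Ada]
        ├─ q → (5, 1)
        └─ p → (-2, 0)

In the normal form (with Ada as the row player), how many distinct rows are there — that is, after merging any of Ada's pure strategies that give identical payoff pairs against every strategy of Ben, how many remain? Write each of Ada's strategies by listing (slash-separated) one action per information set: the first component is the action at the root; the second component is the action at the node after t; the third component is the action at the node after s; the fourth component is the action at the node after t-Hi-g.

Ada has 16 pure strategies: t/Lo/q/Out, t/Lo/q/Stay, t/Lo/p/Out, t/Lo/p/Stay, t/Hi/q/Out, t/Hi/q/Stay, t/Hi/p/Out, t/Hi/p/Stay, s/Lo/q/Out, s/Lo/q/Stay, s/Lo/p/Out, s/Lo/p/Stay, s/Hi/q/Out, s/Hi/q/Stay, s/Hi/p/Out, s/Hi/p/Stay. Columns: h, g.
{t/Lo/q/Out, t/Lo/q/Stay, t/Lo/p/Out, t/Lo/p/Stay} → row (-3,4) (-3,4)
{t/Hi/q/Out, t/Hi/p/Out} → row (-3,2) (1,0)
{t/Hi/q/Stay, t/Hi/p/Stay} → row (-3,2) (-3,-1)
{s/Lo/q/Out, s/Lo/q/Stay, s/Hi/q/Out, s/Hi/q/Stay} → row (5,1) (5,1)
{s/Lo/p/Out, s/Lo/p/Stay, s/Hi/p/Out, s/Hi/p/Stay} → row (-2,0) (-2,0)
That's 5 distinct rows out of 16 strategies.

5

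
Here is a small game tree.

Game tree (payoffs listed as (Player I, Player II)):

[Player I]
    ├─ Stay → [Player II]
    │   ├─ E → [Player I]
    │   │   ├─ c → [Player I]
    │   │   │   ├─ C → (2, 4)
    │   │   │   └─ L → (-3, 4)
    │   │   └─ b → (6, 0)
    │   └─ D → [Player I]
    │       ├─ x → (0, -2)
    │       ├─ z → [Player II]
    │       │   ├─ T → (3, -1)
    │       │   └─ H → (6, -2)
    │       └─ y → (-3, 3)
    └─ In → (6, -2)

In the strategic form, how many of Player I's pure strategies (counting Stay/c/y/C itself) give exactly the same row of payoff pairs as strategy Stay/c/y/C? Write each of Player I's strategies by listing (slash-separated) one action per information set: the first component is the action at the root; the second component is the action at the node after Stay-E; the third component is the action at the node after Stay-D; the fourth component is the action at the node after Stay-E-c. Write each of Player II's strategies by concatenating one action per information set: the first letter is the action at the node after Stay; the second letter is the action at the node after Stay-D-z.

1

Row for Stay/c/y/C (columns ET, EH, DT, DH): (2,4) (2,4) (-3,3) (-3,3).
Every one of Player I's information sets is on the play path for some reply by Player II when Player I follows Stay/c/y/C.
Changing the action at any of them therefore changes at least one column, so only Stay/c/y/C itself gives this row.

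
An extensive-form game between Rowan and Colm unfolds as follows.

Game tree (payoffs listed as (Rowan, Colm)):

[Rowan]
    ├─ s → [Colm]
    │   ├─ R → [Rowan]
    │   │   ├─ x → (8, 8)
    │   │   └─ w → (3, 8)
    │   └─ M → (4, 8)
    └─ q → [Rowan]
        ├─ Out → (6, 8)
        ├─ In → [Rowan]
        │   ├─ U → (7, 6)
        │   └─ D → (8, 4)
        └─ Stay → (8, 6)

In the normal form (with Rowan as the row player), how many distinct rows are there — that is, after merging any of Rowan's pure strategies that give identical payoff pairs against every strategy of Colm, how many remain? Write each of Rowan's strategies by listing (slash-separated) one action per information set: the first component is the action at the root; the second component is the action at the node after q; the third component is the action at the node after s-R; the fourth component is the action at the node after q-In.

6

Rowan has 24 pure strategies: s/Out/x/U, s/Out/x/D, s/Out/w/U, s/Out/w/D, s/In/x/U, s/In/x/D, s/In/w/U, s/In/w/D, s/Stay/x/U, s/Stay/x/D, s/Stay/w/U, s/Stay/w/D, q/Out/x/U, q/Out/x/D, q/Out/w/U, q/Out/w/D, q/In/x/U, q/In/x/D, q/In/w/U, q/In/w/D, q/Stay/x/U, q/Stay/x/D, q/Stay/w/U, q/Stay/w/D. Columns: R, M.
{s/Out/x/U, s/Out/x/D, s/In/x/U, s/In/x/D, s/Stay/x/U, s/Stay/x/D} → row (8,8) (4,8)
{s/Out/w/U, s/Out/w/D, s/In/w/U, s/In/w/D, s/Stay/w/U, s/Stay/w/D} → row (3,8) (4,8)
{q/Out/x/U, q/Out/x/D, q/Out/w/U, q/Out/w/D} → row (6,8) (6,8)
{q/In/x/U, q/In/w/U} → row (7,6) (7,6)
{q/In/x/D, q/In/w/D} → row (8,4) (8,4)
{q/Stay/x/U, q/Stay/x/D, q/Stay/w/U, q/Stay/w/D} → row (8,6) (8,6)
That's 6 distinct rows out of 24 strategies.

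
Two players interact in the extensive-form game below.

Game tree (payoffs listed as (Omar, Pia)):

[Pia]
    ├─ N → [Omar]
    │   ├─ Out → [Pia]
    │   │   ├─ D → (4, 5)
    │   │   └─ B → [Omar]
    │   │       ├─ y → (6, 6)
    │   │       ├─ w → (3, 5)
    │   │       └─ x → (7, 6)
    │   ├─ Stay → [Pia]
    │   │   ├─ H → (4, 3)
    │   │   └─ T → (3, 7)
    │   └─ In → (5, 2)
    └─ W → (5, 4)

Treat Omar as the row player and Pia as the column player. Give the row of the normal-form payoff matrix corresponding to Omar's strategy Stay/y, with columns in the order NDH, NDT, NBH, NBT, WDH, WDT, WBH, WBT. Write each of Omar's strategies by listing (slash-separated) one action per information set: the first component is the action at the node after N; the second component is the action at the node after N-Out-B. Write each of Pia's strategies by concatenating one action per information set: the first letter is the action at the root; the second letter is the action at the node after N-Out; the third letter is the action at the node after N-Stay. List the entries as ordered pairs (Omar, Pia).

vs NDH: Pia plays N → Omar plays Stay at [N] → Pia plays H at [N-Stay] → (4, 3)
vs NDT: Pia plays N → Omar plays Stay at [N] → Pia plays T at [N-Stay] → (3, 7)
vs NBH: Pia plays N → Omar plays Stay at [N] → Pia plays H at [N-Stay] → (4, 3)
vs NBT: Pia plays N → Omar plays Stay at [N] → Pia plays T at [N-Stay] → (3, 7)
vs WDH: Pia plays W → (5, 4)
vs WDT: Pia plays W → (5, 4)
vs WBH: Pia plays W → (5, 4)
vs WBT: Pia plays W → (5, 4)

(4,3) (3,7) (4,3) (3,7) (5,4) (5,4) (5,4) (5,4)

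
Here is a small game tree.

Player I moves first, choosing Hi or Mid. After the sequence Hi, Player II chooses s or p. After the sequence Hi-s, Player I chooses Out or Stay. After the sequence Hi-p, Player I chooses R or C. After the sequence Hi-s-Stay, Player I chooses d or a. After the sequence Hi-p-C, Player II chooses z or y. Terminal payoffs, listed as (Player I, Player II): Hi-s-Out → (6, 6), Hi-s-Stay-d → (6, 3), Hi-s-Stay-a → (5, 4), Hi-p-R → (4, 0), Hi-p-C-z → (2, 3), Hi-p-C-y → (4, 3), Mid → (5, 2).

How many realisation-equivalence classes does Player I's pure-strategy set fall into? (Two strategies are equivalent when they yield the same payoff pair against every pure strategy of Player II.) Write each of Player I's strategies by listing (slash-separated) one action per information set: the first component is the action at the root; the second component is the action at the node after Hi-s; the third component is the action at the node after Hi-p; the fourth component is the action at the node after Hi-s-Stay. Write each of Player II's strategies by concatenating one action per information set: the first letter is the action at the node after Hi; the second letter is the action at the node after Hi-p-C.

7

Player I has 16 pure strategies: Hi/Out/R/d, Hi/Out/R/a, Hi/Out/C/d, Hi/Out/C/a, Hi/Stay/R/d, Hi/Stay/R/a, Hi/Stay/C/d, Hi/Stay/C/a, Mid/Out/R/d, Mid/Out/R/a, Mid/Out/C/d, Mid/Out/C/a, Mid/Stay/R/d, Mid/Stay/R/a, Mid/Stay/C/d, Mid/Stay/C/a. Columns: sz, sy, pz, py.
{Hi/Out/R/d, Hi/Out/R/a} → row (6,6) (6,6) (4,0) (4,0)
{Hi/Out/C/d, Hi/Out/C/a} → row (6,6) (6,6) (2,3) (4,3)
{Hi/Stay/R/d} → row (6,3) (6,3) (4,0) (4,0)
{Hi/Stay/R/a} → row (5,4) (5,4) (4,0) (4,0)
{Hi/Stay/C/d} → row (6,3) (6,3) (2,3) (4,3)
{Hi/Stay/C/a} → row (5,4) (5,4) (2,3) (4,3)
{Mid/Out/R/d, Mid/Out/R/a, Mid/Out/C/d, Mid/Out/C/a, Mid/Stay/R/d, Mid/Stay/R/a, Mid/Stay/C/d, Mid/Stay/C/a} → row (5,2) (5,2) (5,2) (5,2)
That's 7 distinct rows out of 16 strategies.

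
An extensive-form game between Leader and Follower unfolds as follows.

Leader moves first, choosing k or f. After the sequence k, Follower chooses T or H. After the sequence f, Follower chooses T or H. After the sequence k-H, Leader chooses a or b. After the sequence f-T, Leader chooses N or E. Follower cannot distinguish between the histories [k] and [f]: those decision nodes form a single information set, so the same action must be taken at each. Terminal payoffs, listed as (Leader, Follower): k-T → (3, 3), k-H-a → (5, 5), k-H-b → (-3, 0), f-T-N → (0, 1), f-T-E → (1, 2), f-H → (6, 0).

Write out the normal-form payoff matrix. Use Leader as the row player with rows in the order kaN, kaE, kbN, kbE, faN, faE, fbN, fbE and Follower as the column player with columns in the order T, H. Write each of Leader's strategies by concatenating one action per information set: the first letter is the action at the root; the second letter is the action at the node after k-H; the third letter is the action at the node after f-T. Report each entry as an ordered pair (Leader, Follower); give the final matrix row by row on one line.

            T        H
 kaN    (3,3)    (5,5)
 kaE    (3,3)    (5,5)
 kbN    (3,3)   (-3,0)
 kbE    (3,3)   (-3,0)
 faN    (0,1)    (6,0)
 faE    (1,2)    (6,0)
 fbN    (0,1)    (6,0)
 fbE    (1,2)    (6,0)

kaN: (3,3) (5,5) | kaE: (3,3) (5,5) | kbN: (3,3) (-3,0) | kbE: (3,3) (-3,0) | faN: (0,1) (6,0) | faE: (1,2) (6,0) | fbN: (0,1) (6,0) | fbE: (1,2) (6,0)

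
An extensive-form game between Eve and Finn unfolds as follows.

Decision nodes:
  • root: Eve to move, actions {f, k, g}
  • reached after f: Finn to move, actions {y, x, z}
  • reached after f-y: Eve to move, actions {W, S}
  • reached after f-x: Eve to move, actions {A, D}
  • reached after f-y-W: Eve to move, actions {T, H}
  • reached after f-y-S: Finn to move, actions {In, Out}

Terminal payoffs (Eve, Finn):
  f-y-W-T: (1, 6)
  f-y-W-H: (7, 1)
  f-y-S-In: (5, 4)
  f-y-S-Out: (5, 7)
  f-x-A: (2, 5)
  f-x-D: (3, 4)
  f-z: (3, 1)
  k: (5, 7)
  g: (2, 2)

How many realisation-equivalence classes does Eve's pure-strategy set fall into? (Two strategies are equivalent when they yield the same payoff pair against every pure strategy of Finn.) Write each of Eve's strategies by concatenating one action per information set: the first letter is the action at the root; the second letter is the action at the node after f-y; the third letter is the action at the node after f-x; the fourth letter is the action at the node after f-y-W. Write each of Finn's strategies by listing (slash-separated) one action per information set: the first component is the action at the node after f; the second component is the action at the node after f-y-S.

Eve has 24 pure strategies: fWAT, fWAH, fWDT, fWDH, fSAT, fSAH, fSDT, fSDH, kWAT, kWAH, kWDT, kWDH, kSAT, kSAH, kSDT, kSDH, gWAT, gWAH, gWDT, gWDH, gSAT, gSAH, gSDT, gSDH. Columns: y/In, y/Out, x/In, x/Out, z/In, z/Out.
{fWAT} → row (1,6) (1,6) (2,5) (2,5) (3,1) (3,1)
{fWAH} → row (7,1) (7,1) (2,5) (2,5) (3,1) (3,1)
{fWDT} → row (1,6) (1,6) (3,4) (3,4) (3,1) (3,1)
{fWDH} → row (7,1) (7,1) (3,4) (3,4) (3,1) (3,1)
{fSAT, fSAH} → row (5,4) (5,7) (2,5) (2,5) (3,1) (3,1)
{fSDT, fSDH} → row (5,4) (5,7) (3,4) (3,4) (3,1) (3,1)
{kWAT, kWAH, kWDT, kWDH, kSAT, kSAH, kSDT, kSDH} → row (5,7) (5,7) (5,7) (5,7) (5,7) (5,7)
{gWAT, gWAH, gWDT, gWDH, gSAT, gSAH, gSDT, gSDH} → row (2,2) (2,2) (2,2) (2,2) (2,2) (2,2)
That's 8 distinct rows out of 24 strategies.

8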